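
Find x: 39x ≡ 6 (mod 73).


GCD(39, 73) = 1, unique solution
a^(-1) mod 73 = 15
x = 15 * 6 mod 73 = 17

x ≡ 17 (mod 73)


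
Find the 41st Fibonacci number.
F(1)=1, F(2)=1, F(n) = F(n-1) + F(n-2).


Sequence: 1, 1, 2, 3, 5, 8, 13, 21, 34, 55, 89, 144, 233, 377, 610, 987, 1597, 2584, 4181, 6765, 10946, 17711, 28657, 46368, 75025, 121393, 196418, 317811, 514229, 832040, 1346269, 2178309, 3524578, 5702887, 9227465, 14930352, 24157817, 39088169, 63245986, 102334155, 165580141
F(41) = 165580141


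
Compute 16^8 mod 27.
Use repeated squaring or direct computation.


16^1 mod 27 = 16
16^2 mod 27 = 13
16^3 mod 27 = 19
16^4 mod 27 = 7
16^5 mod 27 = 4
16^6 mod 27 = 10
16^7 mod 27 = 25
16^8 mod 27 = 22


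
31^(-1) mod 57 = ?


Use the extended Euclidean algorithm on (57, 31); each row r = 57*s + 31*t:
r=57, s=1, t=0
r=31, s=0, t=1
q=1: r=26, s=1, t=-1   [57*(1) + 31*(-1) = 26]
q=1: r=5, s=-1, t=2   [57*(-1) + 31*(2) = 5]
q=5: r=1, s=6, t=-11   [57*(6) + 31*(-11) = 1]
q=5: r=0, s=-31, t=57   [57*(-31) + 31*(57) = 0]
GCD = 1 with t = -11, so 31*(-11) ≡ 1 (mod 57)
Inverse = -11 mod 57 = 46
Check: 31 * 46 = 1426 ≡ 1 (mod 57)

31^(-1) ≡ 46 (mod 57)


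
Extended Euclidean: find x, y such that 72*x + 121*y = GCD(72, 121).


Tabular extended Euclidean (each row: r = 72*s + 121*t):
r=72, s=1, t=0
r=121, s=0, t=1
q=0: r=72, s=1, t=0   [72*(1) + 121*(0) = 72]
q=1: r=49, s=-1, t=1   [72*(-1) + 121*(1) = 49]
q=1: r=23, s=2, t=-1   [72*(2) + 121*(-1) = 23]
q=2: r=3, s=-5, t=3   [72*(-5) + 121*(3) = 3]
q=7: r=2, s=37, t=-22   [72*(37) + 121*(-22) = 2]
q=1: r=1, s=-42, t=25   [72*(-42) + 121*(25) = 1]
q=2: r=0, s=121, t=-72   [72*(121) + 121*(-72) = 0]
GCD = 1; from the row with r=1: x=-42, y=25
Check: 72*(-42) + 121*(25) = -3024 + 3025 = 1

GCD = 1, x = -42, y = 25


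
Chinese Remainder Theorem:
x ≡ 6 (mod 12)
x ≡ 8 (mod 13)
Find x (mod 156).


M = 12*13 = 156
M1 = M/12 = 13, M2 = M/13 = 12
M1^(-1) mod 12 = 1, M2^(-1) mod 13 = 12
x = 6*13*1 + 8*12*12 = 1230
1230 mod 156 = 138
Check: 138 mod 12 = 6 ✓, 138 mod 13 = 8 ✓

x ≡ 138 (mod 156)


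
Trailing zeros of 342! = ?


floor(342/5) = 68
floor(342/25) = 13
floor(342/125) = 2
Total = 83

83 trailing zeros


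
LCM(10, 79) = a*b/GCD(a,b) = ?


GCD(10, 79) = 1
LCM = 10*79/1 = 790/1 = 790

LCM = 790


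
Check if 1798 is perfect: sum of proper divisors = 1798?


Proper divisors of 1798: 1, 2, 29, 31, 58, 62, 899
Sum = 1 + 2 + 29 + 31 + 58 + 62 + 899 = 1082

No, 1798 is not perfect (1082 ≠ 1798)


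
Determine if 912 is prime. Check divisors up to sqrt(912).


912 / 2 = 456 (exact division)
912 is NOT prime.

No, 912 is not prime


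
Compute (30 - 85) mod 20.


30 - 85 = -55
-55 mod 20 = 5


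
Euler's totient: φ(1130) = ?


1130 = 2 × 5 × 113
Prime factors: 2, 5, 113
φ(1130) = 1130 × (1-1/2) × (1-1/5) × (1-1/113)
= 1130 × 1/2 × 4/5 × 112/113 = 448

φ(1130) = 448


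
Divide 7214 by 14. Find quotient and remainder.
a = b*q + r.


7214 = 14 * 515 + 4
Check: 7210 + 4 = 7214

q = 515, r = 4


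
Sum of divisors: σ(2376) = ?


Divisors of 2376: 1, 2, 3, 4, 6, 8, 9, 11, 12, 18, 22, 24, 27, 33, 36, 44, 54, 66, 72, 88, 99, 108, 132, 198, 216, 264, 297, 396, 594, 792, 1188, 2376
Sum = 1 + 2 + 3 + 4 + 6 + 8 + 9 + 11 + 12 + 18 + 22 + 24 + 27 + 33 + 36 + 44 + 54 + 66 + 72 + 88 + 99 + 108 + 132 + 198 + 216 + 264 + 297 + 396 + 594 + 792 + 1188 + 2376 = 7200

σ(2376) = 7200


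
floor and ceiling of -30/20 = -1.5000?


-30/20 = -1.5000
floor = -2
ceil = -1

floor = -2, ceil = -1


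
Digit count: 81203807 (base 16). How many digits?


81203807 in base 16 = 4D7125F
Number of digits = 7

7 digits (base 16)


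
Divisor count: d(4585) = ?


4585 = 5^1 × 7^1 × 131^1
d(4585) = (1+1) × (1+1) × (1+1) = 8

8 divisors


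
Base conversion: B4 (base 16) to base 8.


B4 (base 16) = 180 (decimal)
180 (decimal) = 264 (base 8)


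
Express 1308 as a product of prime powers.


1308 / 2 = 654
654 / 2 = 327
327 / 3 = 109
109 / 109 = 1
1308 = 2^2 × 3 × 109


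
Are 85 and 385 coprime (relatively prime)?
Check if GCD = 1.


Euclidean algorithm:
385 = 4 * 85 + 45
85 = 1 * 45 + 40
45 = 1 * 40 + 5
40 = 8 * 5 + 0
GCD(85, 385) = 5

No, not coprime (GCD = 5)


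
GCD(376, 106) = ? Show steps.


376 = 3 * 106 + 58
106 = 1 * 58 + 48
58 = 1 * 48 + 10
48 = 4 * 10 + 8
10 = 1 * 8 + 2
8 = 4 * 2 + 0
GCD = 2


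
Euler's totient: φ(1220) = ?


1220 = 2^2 × 5 × 61
Prime factors: 2, 5, 61
φ(1220) = 1220 × (1-1/2) × (1-1/5) × (1-1/61)
= 1220 × 1/2 × 4/5 × 60/61 = 480

φ(1220) = 480


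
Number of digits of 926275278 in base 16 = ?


926275278 in base 16 = 3735D6CE
Number of digits = 8

8 digits (base 16)


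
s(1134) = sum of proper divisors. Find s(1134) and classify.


Proper divisors: 1, 2, 3, 6, 7, 9, 14, 18, 21, 27, 42, 54, 63, 81, 126, 162, 189, 378, 567
Sum = 1 + 2 + 3 + 6 + 7 + 9 + 14 + 18 + 21 + 27 + 42 + 54 + 63 + 81 + 126 + 162 + 189 + 378 + 567 = 1770
1770 > 1134 → abundant

s(1134) = 1770 (abundant)


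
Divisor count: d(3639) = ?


3639 = 3^1 × 1213^1
d(3639) = (1+1) × (1+1) = 4

4 divisors


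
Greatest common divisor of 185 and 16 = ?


185 = 11 * 16 + 9
16 = 1 * 9 + 7
9 = 1 * 7 + 2
7 = 3 * 2 + 1
2 = 2 * 1 + 0
GCD = 1


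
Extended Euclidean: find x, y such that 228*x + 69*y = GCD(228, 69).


Tabular extended Euclidean (each row: r = 228*s + 69*t):
r=228, s=1, t=0
r=69, s=0, t=1
q=3: r=21, s=1, t=-3   [228*(1) + 69*(-3) = 21]
q=3: r=6, s=-3, t=10   [228*(-3) + 69*(10) = 6]
q=3: r=3, s=10, t=-33   [228*(10) + 69*(-33) = 3]
q=2: r=0, s=-23, t=76   [228*(-23) + 69*(76) = 0]
GCD = 3; from the row with r=3: x=10, y=-33
Check: 228*(10) + 69*(-33) = 2280 - 2277 = 3

GCD = 3, x = 10, y = -33


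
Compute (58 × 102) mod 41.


58 × 102 = 5916
5916 mod 41 = 12


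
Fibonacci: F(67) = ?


Sequence: 1, 1, 2, 3, 5, 8, 13, 21, 34, 55, 89, 144, 233, 377, 610, 987, 1597, 2584, 4181, 6765, 10946, 17711, 28657, 46368, 75025, 121393, 196418, 317811, 514229, 832040, 1346269, 2178309, 3524578, 5702887, 9227465, 14930352, 24157817, 39088169, 63245986, 102334155, 165580141, 267914296, 433494437, 701408733, 1134903170, 1836311903, 2971215073, 4807526976, 7778742049, 12586269025, 20365011074, 32951280099, 53316291173, 86267571272, 139583862445, 225851433717, 365435296162, 591286729879, 956722026041, 1548008755920, 2504730781961, 4052739537881, 6557470319842, 10610209857723, 17167680177565, 27777890035288, 44945570212853
F(67) = 44945570212853


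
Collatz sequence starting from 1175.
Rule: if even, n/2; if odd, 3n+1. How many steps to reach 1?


1175 → 3526 → 1763 → 5290 → 2645 → 7936 → 3968 → 1984 → 992 → 496 → 248 → 124 → 62 → 31 → 94 → 47 → 142 → 71 → 214 → 107 → 322 → 161 → 484 → 242 → 121 → 364 → 182 → 91 → 274 → 137 → 412 → 206 → 103 → 310 → 155 → 466 → 233 → 700 → 350 → 175 → 526 → 263 → 790 → 395 → 1186 → 593 → 1780 → 890 → 445 → 1336 → 668 → 334 → 167 → 502 → 251 → 754 → 377 → 1132 → 566 → 283 → 850 → 425 → 1276 → 638 → 319 → 958 → 479 → 1438 → 719 → 2158 → 1079 → 3238 → 1619 → 4858 → 2429 → 7288 → 3644 → 1822 → 911 → 2734 → 1367 → 4102 → 2051 → 6154 → 3077 → 9232 → 4616 → 2308 → 1154 → 577 → 1732 → 866 → 433 → 1300 → 650 → 325 → 976 → 488 → 244 → 122 → 61 → 184 → 92 → 46 → 23 → 70 → 35 → 106 → 53 → 160 → 80 → 40 → 20 → 10 → 5 → 16 → 8 → 4 → 2 → 1
Total steps = 119

119 steps


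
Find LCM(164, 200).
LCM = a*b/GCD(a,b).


GCD(164, 200) = 4
LCM = 164*200/4 = 32800/4 = 8200

LCM = 8200


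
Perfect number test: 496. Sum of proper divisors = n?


Proper divisors of 496: 1, 2, 4, 8, 16, 31, 62, 124, 248
Sum = 1 + 2 + 4 + 8 + 16 + 31 + 62 + 124 + 248 = 496

Yes, 496 is perfect (496 = 496)


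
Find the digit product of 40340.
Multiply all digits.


4 × 0 × 3 × 4 × 0 = 0


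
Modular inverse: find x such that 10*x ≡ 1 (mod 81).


Use the extended Euclidean algorithm on (81, 10); each row r = 81*s + 10*t:
r=81, s=1, t=0
r=10, s=0, t=1
q=8: r=1, s=1, t=-8   [81*(1) + 10*(-8) = 1]
q=10: r=0, s=-10, t=81   [81*(-10) + 10*(81) = 0]
GCD = 1 with t = -8, so 10*(-8) ≡ 1 (mod 81)
Inverse = -8 mod 81 = 73
Check: 10 * 73 = 730 ≡ 1 (mod 81)

10^(-1) ≡ 73 (mod 81)


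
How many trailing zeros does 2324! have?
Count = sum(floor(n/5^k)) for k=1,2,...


floor(2324/5) = 464
floor(2324/25) = 92
floor(2324/125) = 18
floor(2324/625) = 3
Total = 577

577 trailing zeros


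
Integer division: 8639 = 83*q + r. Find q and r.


8639 = 83 * 104 + 7
Check: 8632 + 7 = 8639

q = 104, r = 7


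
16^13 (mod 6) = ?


16^1 mod 6 = 4
16^2 mod 6 = 4
16^3 mod 6 = 4
16^4 mod 6 = 4
16^5 mod 6 = 4
16^6 mod 6 = 4
16^7 mod 6 = 4
16^8 mod 6 = 4
16^9 mod 6 = 4
16^10 mod 6 = 4
16^11 mod 6 = 4
16^12 mod 6 = 4
16^13 mod 6 = 4


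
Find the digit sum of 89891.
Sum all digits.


8 + 9 + 8 + 9 + 1 = 35


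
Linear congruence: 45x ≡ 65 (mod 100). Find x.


GCD(45, 100) = 5 divides 65
Divide: 9x ≡ 13 (mod 20)
x ≡ 17 (mod 20)


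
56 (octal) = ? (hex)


56 (base 8) = 46 (decimal)
46 (decimal) = 2E (base 16)


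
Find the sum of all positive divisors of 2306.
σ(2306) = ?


Divisors of 2306: 1, 2, 1153, 2306
Sum = 1 + 2 + 1153 + 2306 = 3462

σ(2306) = 3462


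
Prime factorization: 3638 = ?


3638 / 2 = 1819
1819 / 17 = 107
107 / 107 = 1
3638 = 2 × 17 × 107


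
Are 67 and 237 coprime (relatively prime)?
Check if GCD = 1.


Euclidean algorithm:
237 = 3 * 67 + 36
67 = 1 * 36 + 31
36 = 1 * 31 + 5
31 = 6 * 5 + 1
5 = 5 * 1 + 0
GCD(67, 237) = 1

Yes, coprime (GCD = 1)


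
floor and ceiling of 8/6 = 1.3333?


8/6 = 1.3333
floor = 1
ceil = 2

floor = 1, ceil = 2


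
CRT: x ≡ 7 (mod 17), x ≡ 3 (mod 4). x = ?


M = 17*4 = 68
M1 = M/17 = 4, M2 = M/4 = 17
M1^(-1) mod 17 = 13, M2^(-1) mod 4 = 1
x = 7*4*13 + 3*17*1 = 415
415 mod 68 = 7
Check: 7 mod 17 = 7 ✓, 7 mod 4 = 3 ✓

x ≡ 7 (mod 68)


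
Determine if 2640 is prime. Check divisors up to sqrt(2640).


2640 / 2 = 1320 (exact division)
2640 is NOT prime.

No, 2640 is not prime


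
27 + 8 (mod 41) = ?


27 + 8 = 35
35 mod 41 = 35


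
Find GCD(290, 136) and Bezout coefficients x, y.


Tabular extended Euclidean (each row: r = 290*s + 136*t):
r=290, s=1, t=0
r=136, s=0, t=1
q=2: r=18, s=1, t=-2   [290*(1) + 136*(-2) = 18]
q=7: r=10, s=-7, t=15   [290*(-7) + 136*(15) = 10]
q=1: r=8, s=8, t=-17   [290*(8) + 136*(-17) = 8]
q=1: r=2, s=-15, t=32   [290*(-15) + 136*(32) = 2]
q=4: r=0, s=68, t=-145   [290*(68) + 136*(-145) = 0]
GCD = 2; from the row with r=2: x=-15, y=32
Check: 290*(-15) + 136*(32) = -4350 + 4352 = 2

GCD = 2, x = -15, y = 32


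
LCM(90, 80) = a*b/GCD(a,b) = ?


GCD(90, 80) = 10
LCM = 90*80/10 = 7200/10 = 720

LCM = 720


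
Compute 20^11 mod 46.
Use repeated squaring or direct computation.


20^1 mod 46 = 20
20^2 mod 46 = 32
20^3 mod 46 = 42
20^4 mod 46 = 12
20^5 mod 46 = 10
20^6 mod 46 = 16
20^7 mod 46 = 44
20^8 mod 46 = 6
20^9 mod 46 = 28
20^10 mod 46 = 8
20^11 mod 46 = 22


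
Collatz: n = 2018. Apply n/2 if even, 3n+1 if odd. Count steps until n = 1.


2018 → 1009 → 3028 → 1514 → 757 → 2272 → 1136 → 568 → 284 → 142 → 71 → 214 → 107 → 322 → 161 → 484 → 242 → 121 → 364 → 182 → 91 → 274 → 137 → 412 → 206 → 103 → 310 → 155 → 466 → 233 → 700 → 350 → 175 → 526 → 263 → 790 → 395 → 1186 → 593 → 1780 → 890 → 445 → 1336 → 668 → 334 → 167 → 502 → 251 → 754 → 377 → 1132 → 566 → 283 → 850 → 425 → 1276 → 638 → 319 → 958 → 479 → 1438 → 719 → 2158 → 1079 → 3238 → 1619 → 4858 → 2429 → 7288 → 3644 → 1822 → 911 → 2734 → 1367 → 4102 → 2051 → 6154 → 3077 → 9232 → 4616 → 2308 → 1154 → 577 → 1732 → 866 → 433 → 1300 → 650 → 325 → 976 → 488 → 244 → 122 → 61 → 184 → 92 → 46 → 23 → 70 → 35 → 106 → 53 → 160 → 80 → 40 → 20 → 10 → 5 → 16 → 8 → 4 → 2 → 1
Total steps = 112

112 steps


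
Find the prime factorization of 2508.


2508 / 2 = 1254
1254 / 2 = 627
627 / 3 = 209
209 / 11 = 19
19 / 19 = 1
2508 = 2^2 × 3 × 11 × 19


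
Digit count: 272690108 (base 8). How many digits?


272690108 in base 8 = 2020165674
Number of digits = 10

10 digits (base 8)


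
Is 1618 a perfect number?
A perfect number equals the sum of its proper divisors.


Proper divisors of 1618: 1, 2, 809
Sum = 1 + 2 + 809 = 812

No, 1618 is not perfect (812 ≠ 1618)


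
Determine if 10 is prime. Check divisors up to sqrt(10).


10 / 2 = 5 (exact division)
10 is NOT prime.

No, 10 is not prime


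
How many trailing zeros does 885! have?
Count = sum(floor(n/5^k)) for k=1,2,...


floor(885/5) = 177
floor(885/25) = 35
floor(885/125) = 7
floor(885/625) = 1
Total = 220

220 trailing zeros


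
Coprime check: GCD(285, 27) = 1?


Euclidean algorithm:
285 = 10 * 27 + 15
27 = 1 * 15 + 12
15 = 1 * 12 + 3
12 = 4 * 3 + 0
GCD(285, 27) = 3

No, not coprime (GCD = 3)


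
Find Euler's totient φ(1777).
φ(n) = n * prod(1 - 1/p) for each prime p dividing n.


1777 = 1777
Prime factors: 1777
φ(1777) = 1777 × (1-1/1777)
= 1777 × 1776/1777 = 1776

φ(1777) = 1776


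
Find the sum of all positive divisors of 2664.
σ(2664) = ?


Divisors of 2664: 1, 2, 3, 4, 6, 8, 9, 12, 18, 24, 36, 37, 72, 74, 111, 148, 222, 296, 333, 444, 666, 888, 1332, 2664
Sum = 1 + 2 + 3 + 4 + 6 + 8 + 9 + 12 + 18 + 24 + 36 + 37 + 72 + 74 + 111 + 148 + 222 + 296 + 333 + 444 + 666 + 888 + 1332 + 2664 = 7410

σ(2664) = 7410


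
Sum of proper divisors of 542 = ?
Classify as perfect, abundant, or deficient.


Proper divisors: 1, 2, 271
Sum = 1 + 2 + 271 = 274
274 < 542 → deficient

s(542) = 274 (deficient)


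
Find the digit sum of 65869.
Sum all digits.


6 + 5 + 8 + 6 + 9 = 34


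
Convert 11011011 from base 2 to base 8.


11011011 (base 2) = 219 (decimal)
219 (decimal) = 333 (base 8)


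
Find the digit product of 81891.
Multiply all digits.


8 × 1 × 8 × 9 × 1 = 576


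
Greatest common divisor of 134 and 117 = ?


134 = 1 * 117 + 17
117 = 6 * 17 + 15
17 = 1 * 15 + 2
15 = 7 * 2 + 1
2 = 2 * 1 + 0
GCD = 1


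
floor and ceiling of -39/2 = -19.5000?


-39/2 = -19.5000
floor = -20
ceil = -19

floor = -20, ceil = -19


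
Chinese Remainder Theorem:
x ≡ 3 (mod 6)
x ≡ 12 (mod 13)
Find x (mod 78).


M = 6*13 = 78
M1 = M/6 = 13, M2 = M/13 = 6
M1^(-1) mod 6 = 1, M2^(-1) mod 13 = 11
x = 3*13*1 + 12*6*11 = 831
831 mod 78 = 51
Check: 51 mod 6 = 3 ✓, 51 mod 13 = 12 ✓

x ≡ 51 (mod 78)


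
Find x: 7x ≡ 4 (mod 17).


GCD(7, 17) = 1, unique solution
a^(-1) mod 17 = 5
x = 5 * 4 mod 17 = 3

x ≡ 3 (mod 17)


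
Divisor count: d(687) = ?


687 = 3^1 × 229^1
d(687) = (1+1) × (1+1) = 4

4 divisors


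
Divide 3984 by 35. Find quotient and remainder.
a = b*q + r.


3984 = 35 * 113 + 29
Check: 3955 + 29 = 3984

q = 113, r = 29


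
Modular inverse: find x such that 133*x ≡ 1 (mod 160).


Use the extended Euclidean algorithm on (160, 133); each row r = 160*s + 133*t:
r=160, s=1, t=0
r=133, s=0, t=1
q=1: r=27, s=1, t=-1   [160*(1) + 133*(-1) = 27]
q=4: r=25, s=-4, t=5   [160*(-4) + 133*(5) = 25]
q=1: r=2, s=5, t=-6   [160*(5) + 133*(-6) = 2]
q=12: r=1, s=-64, t=77   [160*(-64) + 133*(77) = 1]
q=2: r=0, s=133, t=-160   [160*(133) + 133*(-160) = 0]
GCD = 1 with t = 77, so 133*(77) ≡ 1 (mod 160)
Inverse = 77 mod 160 = 77
Check: 133 * 77 = 10241 ≡ 1 (mod 160)

133^(-1) ≡ 77 (mod 160)


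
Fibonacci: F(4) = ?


Sequence: 1, 1, 2, 3
F(4) = 3


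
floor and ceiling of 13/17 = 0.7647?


13/17 = 0.7647
floor = 0
ceil = 1

floor = 0, ceil = 1


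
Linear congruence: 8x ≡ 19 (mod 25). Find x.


GCD(8, 25) = 1, unique solution
a^(-1) mod 25 = 22
x = 22 * 19 mod 25 = 18

x ≡ 18 (mod 25)


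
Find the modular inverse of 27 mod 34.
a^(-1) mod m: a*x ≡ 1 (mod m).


Use the extended Euclidean algorithm on (34, 27); each row r = 34*s + 27*t:
r=34, s=1, t=0
r=27, s=0, t=1
q=1: r=7, s=1, t=-1   [34*(1) + 27*(-1) = 7]
q=3: r=6, s=-3, t=4   [34*(-3) + 27*(4) = 6]
q=1: r=1, s=4, t=-5   [34*(4) + 27*(-5) = 1]
q=6: r=0, s=-27, t=34   [34*(-27) + 27*(34) = 0]
GCD = 1 with t = -5, so 27*(-5) ≡ 1 (mod 34)
Inverse = -5 mod 34 = 29
Check: 27 * 29 = 783 ≡ 1 (mod 34)

27^(-1) ≡ 29 (mod 34)


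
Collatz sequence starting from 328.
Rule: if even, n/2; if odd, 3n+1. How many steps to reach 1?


328 → 164 → 82 → 41 → 124 → 62 → 31 → 94 → 47 → 142 → 71 → 214 → 107 → 322 → 161 → 484 → 242 → 121 → 364 → 182 → 91 → 274 → 137 → 412 → 206 → 103 → 310 → 155 → 466 → 233 → 700 → 350 → 175 → 526 → 263 → 790 → 395 → 1186 → 593 → 1780 → 890 → 445 → 1336 → 668 → 334 → 167 → 502 → 251 → 754 → 377 → 1132 → 566 → 283 → 850 → 425 → 1276 → 638 → 319 → 958 → 479 → 1438 → 719 → 2158 → 1079 → 3238 → 1619 → 4858 → 2429 → 7288 → 3644 → 1822 → 911 → 2734 → 1367 → 4102 → 2051 → 6154 → 3077 → 9232 → 4616 → 2308 → 1154 → 577 → 1732 → 866 → 433 → 1300 → 650 → 325 → 976 → 488 → 244 → 122 → 61 → 184 → 92 → 46 → 23 → 70 → 35 → 106 → 53 → 160 → 80 → 40 → 20 → 10 → 5 → 16 → 8 → 4 → 2 → 1
Total steps = 112

112 steps


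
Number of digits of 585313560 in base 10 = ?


585313560 has 9 digits in base 10
floor(log10(585313560)) + 1 = floor(8.7674) + 1 = 9

9 digits (base 10)


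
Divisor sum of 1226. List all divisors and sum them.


Divisors of 1226: 1, 2, 613, 1226
Sum = 1 + 2 + 613 + 1226 = 1842

σ(1226) = 1842


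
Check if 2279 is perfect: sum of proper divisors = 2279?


Proper divisors of 2279: 1, 43, 53
Sum = 1 + 43 + 53 = 97

No, 2279 is not perfect (97 ≠ 2279)


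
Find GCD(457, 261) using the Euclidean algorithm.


457 = 1 * 261 + 196
261 = 1 * 196 + 65
196 = 3 * 65 + 1
65 = 65 * 1 + 0
GCD = 1


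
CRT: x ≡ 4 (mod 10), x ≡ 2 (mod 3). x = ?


M = 10*3 = 30
M1 = M/10 = 3, M2 = M/3 = 10
M1^(-1) mod 10 = 7, M2^(-1) mod 3 = 1
x = 4*3*7 + 2*10*1 = 104
104 mod 30 = 14
Check: 14 mod 10 = 4 ✓, 14 mod 3 = 2 ✓

x ≡ 14 (mod 30)


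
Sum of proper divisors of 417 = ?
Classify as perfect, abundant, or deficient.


Proper divisors: 1, 3, 139
Sum = 1 + 3 + 139 = 143
143 < 417 → deficient

s(417) = 143 (deficient)


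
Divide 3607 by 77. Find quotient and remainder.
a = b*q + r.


3607 = 77 * 46 + 65
Check: 3542 + 65 = 3607

q = 46, r = 65


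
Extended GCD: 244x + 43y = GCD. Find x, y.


Tabular extended Euclidean (each row: r = 244*s + 43*t):
r=244, s=1, t=0
r=43, s=0, t=1
q=5: r=29, s=1, t=-5   [244*(1) + 43*(-5) = 29]
q=1: r=14, s=-1, t=6   [244*(-1) + 43*(6) = 14]
q=2: r=1, s=3, t=-17   [244*(3) + 43*(-17) = 1]
q=14: r=0, s=-43, t=244   [244*(-43) + 43*(244) = 0]
GCD = 1; from the row with r=1: x=3, y=-17
Check: 244*(3) + 43*(-17) = 732 - 731 = 1

GCD = 1, x = 3, y = -17


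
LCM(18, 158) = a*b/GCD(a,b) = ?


GCD(18, 158) = 2
LCM = 18*158/2 = 2844/2 = 1422

LCM = 1422


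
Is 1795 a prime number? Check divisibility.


1795 / 5 = 359 (exact division)
1795 is NOT prime.

No, 1795 is not prime


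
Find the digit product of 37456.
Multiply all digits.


3 × 7 × 4 × 5 × 6 = 2520


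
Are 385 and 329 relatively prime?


Euclidean algorithm:
385 = 1 * 329 + 56
329 = 5 * 56 + 49
56 = 1 * 49 + 7
49 = 7 * 7 + 0
GCD(385, 329) = 7

No, not coprime (GCD = 7)


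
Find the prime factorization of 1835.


1835 / 5 = 367
367 / 367 = 1
1835 = 5 × 367


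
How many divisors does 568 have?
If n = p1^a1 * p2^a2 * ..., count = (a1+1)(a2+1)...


568 = 2^3 × 71^1
d(568) = (3+1) × (1+1) = 8

8 divisors


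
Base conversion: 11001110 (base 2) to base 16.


11001110 (base 2) = 206 (decimal)
206 (decimal) = CE (base 16)


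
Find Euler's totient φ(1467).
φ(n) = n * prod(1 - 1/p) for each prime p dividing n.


1467 = 3^2 × 163
Prime factors: 3, 163
φ(1467) = 1467 × (1-1/3) × (1-1/163)
= 1467 × 2/3 × 162/163 = 972

φ(1467) = 972


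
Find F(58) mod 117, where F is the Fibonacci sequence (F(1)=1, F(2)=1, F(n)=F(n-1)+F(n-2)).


F(k) mod 117 for k=1..58:
1, 1, 2, 3, 5, 8, 13, 21, 34, 55, 89, 27, 116, 26, 25, 51, 76, 10, 86, 96, 65, 44, 109, 36, 28, 64, 92, 39, 14, 53, 67, 3, 70, 73, 26, 99, 8, 107, 115, 105, 103, 91, 77, 51, 11, 62, 73, 18, 91, 109, 83, 75, 41, 116, 40, 39, 79, 1
F(58) mod 117 = 1


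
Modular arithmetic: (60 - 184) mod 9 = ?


60 - 184 = -124
-124 mod 9 = 2


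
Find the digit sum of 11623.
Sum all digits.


1 + 1 + 6 + 2 + 3 = 13


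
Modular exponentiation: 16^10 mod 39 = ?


16^1 mod 39 = 16
16^2 mod 39 = 22
16^3 mod 39 = 1
16^4 mod 39 = 16
16^5 mod 39 = 22
16^6 mod 39 = 1
16^7 mod 39 = 16
16^8 mod 39 = 22
16^9 mod 39 = 1
16^10 mod 39 = 16


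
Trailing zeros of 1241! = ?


floor(1241/5) = 248
floor(1241/25) = 49
floor(1241/125) = 9
floor(1241/625) = 1
Total = 307

307 trailing zeros


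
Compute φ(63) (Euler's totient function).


63 = 3^2 × 7
Prime factors: 3, 7
φ(63) = 63 × (1-1/3) × (1-1/7)
= 63 × 2/3 × 6/7 = 36

φ(63) = 36


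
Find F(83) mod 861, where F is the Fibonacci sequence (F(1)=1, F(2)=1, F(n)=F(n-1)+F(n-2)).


F(k) mod 861 for k=1..83:
1, 1, 2, 3, 5, 8, 13, 21, 34, 55, 89, 144, 233, 377, 610, 126, 736, 1, 737, 738, 614, 491, 244, 735, 118, 853, 110, 102, 212, 314, 526, 840, 505, 484, 128, 612, 740, 491, 370, 0, 370, 370, 740, 249, 128, 377, 505, 21, 526, 547, 212, 759, 110, 8, 118, 126, 244, 370, 614, 123, 737, 860, 736, 735, 610, 484, 233, 717, 89, 806, 34, 840, 13, 853, 5, 858, 2, 860, 1, 0, 1, 1, 2
F(83) mod 861 = 2


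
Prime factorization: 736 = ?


736 / 2 = 368
368 / 2 = 184
184 / 2 = 92
92 / 2 = 46
46 / 2 = 23
23 / 23 = 1
736 = 2^5 × 23


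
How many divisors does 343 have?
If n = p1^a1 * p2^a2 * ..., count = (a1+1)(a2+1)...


343 = 7^3
d(343) = (3+1) = 4

4 divisors


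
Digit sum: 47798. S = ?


4 + 7 + 7 + 9 + 8 = 35


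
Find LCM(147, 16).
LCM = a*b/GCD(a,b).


GCD(147, 16) = 1
LCM = 147*16/1 = 2352/1 = 2352

LCM = 2352


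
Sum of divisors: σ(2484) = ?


Divisors of 2484: 1, 2, 3, 4, 6, 9, 12, 18, 23, 27, 36, 46, 54, 69, 92, 108, 138, 207, 276, 414, 621, 828, 1242, 2484
Sum = 1 + 2 + 3 + 4 + 6 + 9 + 12 + 18 + 23 + 27 + 36 + 46 + 54 + 69 + 92 + 108 + 138 + 207 + 276 + 414 + 621 + 828 + 1242 + 2484 = 6720

σ(2484) = 6720


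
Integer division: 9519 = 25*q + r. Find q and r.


9519 = 25 * 380 + 19
Check: 9500 + 19 = 9519

q = 380, r = 19


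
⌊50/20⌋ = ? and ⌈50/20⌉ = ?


50/20 = 2.5000
floor = 2
ceil = 3

floor = 2, ceil = 3


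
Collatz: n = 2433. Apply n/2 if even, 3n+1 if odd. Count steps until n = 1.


2433 → 7300 → 3650 → 1825 → 5476 → 2738 → 1369 → 4108 → 2054 → 1027 → 3082 → 1541 → 4624 → 2312 → 1156 → 578 → 289 → 868 → 434 → 217 → 652 → 326 → 163 → 490 → 245 → 736 → 368 → 184 → 92 → 46 → 23 → 70 → 35 → 106 → 53 → 160 → 80 → 40 → 20 → 10 → 5 → 16 → 8 → 4 → 2 → 1
Total steps = 45

45 steps


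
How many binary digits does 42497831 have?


42497831 in base 2 = 10100010000111011100100111
Number of digits = 26

26 digits (base 2)


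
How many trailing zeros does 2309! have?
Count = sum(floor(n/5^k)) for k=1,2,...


floor(2309/5) = 461
floor(2309/25) = 92
floor(2309/125) = 18
floor(2309/625) = 3
Total = 574

574 trailing zeros


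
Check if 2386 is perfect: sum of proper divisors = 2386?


Proper divisors of 2386: 1, 2, 1193
Sum = 1 + 2 + 1193 = 1196

No, 2386 is not perfect (1196 ≠ 2386)


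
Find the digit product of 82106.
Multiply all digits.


8 × 2 × 1 × 0 × 6 = 0


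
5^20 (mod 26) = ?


5^1 mod 26 = 5
5^2 mod 26 = 25
5^3 mod 26 = 21
5^4 mod 26 = 1
5^5 mod 26 = 5
5^6 mod 26 = 25
5^7 mod 26 = 21
5^8 mod 26 = 1
5^9 mod 26 = 5
5^10 mod 26 = 25
5^11 mod 26 = 21
5^12 mod 26 = 1
5^13 mod 26 = 5
5^14 mod 26 = 25
5^15 mod 26 = 21
5^16 mod 26 = 1
5^17 mod 26 = 5
5^18 mod 26 = 25
5^19 mod 26 = 21
5^20 mod 26 = 1


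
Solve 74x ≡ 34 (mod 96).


GCD(74, 96) = 2 divides 34
Divide: 37x ≡ 17 (mod 48)
x ≡ 29 (mod 48)


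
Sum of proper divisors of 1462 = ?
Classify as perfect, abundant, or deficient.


Proper divisors: 1, 2, 17, 34, 43, 86, 731
Sum = 1 + 2 + 17 + 34 + 43 + 86 + 731 = 914
914 < 1462 → deficient

s(1462) = 914 (deficient)


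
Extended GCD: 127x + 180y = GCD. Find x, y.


Tabular extended Euclidean (each row: r = 127*s + 180*t):
r=127, s=1, t=0
r=180, s=0, t=1
q=0: r=127, s=1, t=0   [127*(1) + 180*(0) = 127]
q=1: r=53, s=-1, t=1   [127*(-1) + 180*(1) = 53]
q=2: r=21, s=3, t=-2   [127*(3) + 180*(-2) = 21]
q=2: r=11, s=-7, t=5   [127*(-7) + 180*(5) = 11]
q=1: r=10, s=10, t=-7   [127*(10) + 180*(-7) = 10]
q=1: r=1, s=-17, t=12   [127*(-17) + 180*(12) = 1]
q=10: r=0, s=180, t=-127   [127*(180) + 180*(-127) = 0]
GCD = 1; from the row with r=1: x=-17, y=12
Check: 127*(-17) + 180*(12) = -2159 + 2160 = 1

GCD = 1, x = -17, y = 12


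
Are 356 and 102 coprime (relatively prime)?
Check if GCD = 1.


Euclidean algorithm:
356 = 3 * 102 + 50
102 = 2 * 50 + 2
50 = 25 * 2 + 0
GCD(356, 102) = 2

No, not coprime (GCD = 2)


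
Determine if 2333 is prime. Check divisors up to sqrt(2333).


Check divisors up to sqrt(2333) = 48.3011
No divisors found.
2333 is prime.

Yes, 2333 is prime


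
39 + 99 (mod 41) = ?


39 + 99 = 138
138 mod 41 = 15


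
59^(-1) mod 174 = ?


Use the extended Euclidean algorithm on (174, 59); each row r = 174*s + 59*t:
r=174, s=1, t=0
r=59, s=0, t=1
q=2: r=56, s=1, t=-2   [174*(1) + 59*(-2) = 56]
q=1: r=3, s=-1, t=3   [174*(-1) + 59*(3) = 3]
q=18: r=2, s=19, t=-56   [174*(19) + 59*(-56) = 2]
q=1: r=1, s=-20, t=59   [174*(-20) + 59*(59) = 1]
q=2: r=0, s=59, t=-174   [174*(59) + 59*(-174) = 0]
GCD = 1 with t = 59, so 59*(59) ≡ 1 (mod 174)
Inverse = 59 mod 174 = 59
Check: 59 * 59 = 3481 ≡ 1 (mod 174)

59^(-1) ≡ 59 (mod 174)


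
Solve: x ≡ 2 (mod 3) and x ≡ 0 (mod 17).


M = 3*17 = 51
M1 = M/3 = 17, M2 = M/17 = 3
M1^(-1) mod 3 = 2, M2^(-1) mod 17 = 6
x = 2*17*2 + 0*3*6 = 68
68 mod 51 = 17
Check: 17 mod 3 = 2 ✓, 17 mod 17 = 0 ✓

x ≡ 17 (mod 51)


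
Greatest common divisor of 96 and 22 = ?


96 = 4 * 22 + 8
22 = 2 * 8 + 6
8 = 1 * 6 + 2
6 = 3 * 2 + 0
GCD = 2


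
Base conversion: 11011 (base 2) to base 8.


11011 (base 2) = 27 (decimal)
27 (decimal) = 33 (base 8)


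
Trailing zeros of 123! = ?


floor(123/5) = 24
floor(123/25) = 4
Total = 28

28 trailing zeros


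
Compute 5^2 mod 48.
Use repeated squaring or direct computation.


5^1 mod 48 = 5
5^2 mod 48 = 25


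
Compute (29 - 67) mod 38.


29 - 67 = -38
-38 mod 38 = 0


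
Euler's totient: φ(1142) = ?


1142 = 2 × 571
Prime factors: 2, 571
φ(1142) = 1142 × (1-1/2) × (1-1/571)
= 1142 × 1/2 × 570/571 = 570

φ(1142) = 570


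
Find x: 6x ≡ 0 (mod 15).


GCD(6, 15) = 3 divides 0
Divide: 2x ≡ 0 (mod 5)
x ≡ 0 (mod 5)


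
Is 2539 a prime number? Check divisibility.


Check divisors up to sqrt(2539) = 50.3885
No divisors found.
2539 is prime.

Yes, 2539 is prime


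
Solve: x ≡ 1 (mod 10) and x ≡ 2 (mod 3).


M = 10*3 = 30
M1 = M/10 = 3, M2 = M/3 = 10
M1^(-1) mod 10 = 7, M2^(-1) mod 3 = 1
x = 1*3*7 + 2*10*1 = 41
41 mod 30 = 11
Check: 11 mod 10 = 1 ✓, 11 mod 3 = 2 ✓

x ≡ 11 (mod 30)


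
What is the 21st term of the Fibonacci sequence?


Sequence: 1, 1, 2, 3, 5, 8, 13, 21, 34, 55, 89, 144, 233, 377, 610, 987, 1597, 2584, 4181, 6765, 10946
F(21) = 10946


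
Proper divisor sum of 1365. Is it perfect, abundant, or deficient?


Proper divisors: 1, 3, 5, 7, 13, 15, 21, 35, 39, 65, 91, 105, 195, 273, 455
Sum = 1 + 3 + 5 + 7 + 13 + 15 + 21 + 35 + 39 + 65 + 91 + 105 + 195 + 273 + 455 = 1323
1323 < 1365 → deficient

s(1365) = 1323 (deficient)


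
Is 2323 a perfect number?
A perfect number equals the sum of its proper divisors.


Proper divisors of 2323: 1, 23, 101
Sum = 1 + 23 + 101 = 125

No, 2323 is not perfect (125 ≠ 2323)


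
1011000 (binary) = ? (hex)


1011000 (base 2) = 88 (decimal)
88 (decimal) = 58 (base 16)


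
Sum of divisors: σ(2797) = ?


Divisors of 2797: 1, 2797
Sum = 1 + 2797 = 2798

σ(2797) = 2798


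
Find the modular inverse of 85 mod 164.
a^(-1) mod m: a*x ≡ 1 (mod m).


Use the extended Euclidean algorithm on (164, 85); each row r = 164*s + 85*t:
r=164, s=1, t=0
r=85, s=0, t=1
q=1: r=79, s=1, t=-1   [164*(1) + 85*(-1) = 79]
q=1: r=6, s=-1, t=2   [164*(-1) + 85*(2) = 6]
q=13: r=1, s=14, t=-27   [164*(14) + 85*(-27) = 1]
q=6: r=0, s=-85, t=164   [164*(-85) + 85*(164) = 0]
GCD = 1 with t = -27, so 85*(-27) ≡ 1 (mod 164)
Inverse = -27 mod 164 = 137
Check: 85 * 137 = 11645 ≡ 1 (mod 164)

85^(-1) ≡ 137 (mod 164)


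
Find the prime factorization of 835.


835 / 5 = 167
167 / 167 = 1
835 = 5 × 167


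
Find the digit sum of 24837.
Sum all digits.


2 + 4 + 8 + 3 + 7 = 24


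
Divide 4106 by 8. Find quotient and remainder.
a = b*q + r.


4106 = 8 * 513 + 2
Check: 4104 + 2 = 4106

q = 513, r = 2


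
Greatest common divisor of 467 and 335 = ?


467 = 1 * 335 + 132
335 = 2 * 132 + 71
132 = 1 * 71 + 61
71 = 1 * 61 + 10
61 = 6 * 10 + 1
10 = 10 * 1 + 0
GCD = 1


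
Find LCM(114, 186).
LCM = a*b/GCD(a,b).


GCD(114, 186) = 6
LCM = 114*186/6 = 21204/6 = 3534

LCM = 3534


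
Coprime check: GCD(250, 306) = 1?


Euclidean algorithm:
306 = 1 * 250 + 56
250 = 4 * 56 + 26
56 = 2 * 26 + 4
26 = 6 * 4 + 2
4 = 2 * 2 + 0
GCD(250, 306) = 2

No, not coprime (GCD = 2)


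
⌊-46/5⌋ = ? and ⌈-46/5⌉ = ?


-46/5 = -9.2000
floor = -10
ceil = -9

floor = -10, ceil = -9


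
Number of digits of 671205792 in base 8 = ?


671205792 in base 8 = 5000344640
Number of digits = 10

10 digits (base 8)


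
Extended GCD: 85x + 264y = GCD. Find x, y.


Tabular extended Euclidean (each row: r = 85*s + 264*t):
r=85, s=1, t=0
r=264, s=0, t=1
q=0: r=85, s=1, t=0   [85*(1) + 264*(0) = 85]
q=3: r=9, s=-3, t=1   [85*(-3) + 264*(1) = 9]
q=9: r=4, s=28, t=-9   [85*(28) + 264*(-9) = 4]
q=2: r=1, s=-59, t=19   [85*(-59) + 264*(19) = 1]
q=4: r=0, s=264, t=-85   [85*(264) + 264*(-85) = 0]
GCD = 1; from the row with r=1: x=-59, y=19
Check: 85*(-59) + 264*(19) = -5015 + 5016 = 1

GCD = 1, x = -59, y = 19


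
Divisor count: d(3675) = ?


3675 = 3^1 × 5^2 × 7^2
d(3675) = (1+1) × (2+1) × (2+1) = 18

18 divisors


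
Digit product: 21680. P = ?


2 × 1 × 6 × 8 × 0 = 0


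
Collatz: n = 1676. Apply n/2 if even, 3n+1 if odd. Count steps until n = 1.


1676 → 838 → 419 → 1258 → 629 → 1888 → 944 → 472 → 236 → 118 → 59 → 178 → 89 → 268 → 134 → 67 → 202 → 101 → 304 → 152 → 76 → 38 → 19 → 58 → 29 → 88 → 44 → 22 → 11 → 34 → 17 → 52 → 26 → 13 → 40 → 20 → 10 → 5 → 16 → 8 → 4 → 2 → 1
Total steps = 42

42 steps


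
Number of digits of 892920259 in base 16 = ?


892920259 in base 16 = 3538E1C3
Number of digits = 8

8 digits (base 16)


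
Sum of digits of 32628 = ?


3 + 2 + 6 + 2 + 8 = 21


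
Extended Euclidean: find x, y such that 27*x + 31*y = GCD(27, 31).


Tabular extended Euclidean (each row: r = 27*s + 31*t):
r=27, s=1, t=0
r=31, s=0, t=1
q=0: r=27, s=1, t=0   [27*(1) + 31*(0) = 27]
q=1: r=4, s=-1, t=1   [27*(-1) + 31*(1) = 4]
q=6: r=3, s=7, t=-6   [27*(7) + 31*(-6) = 3]
q=1: r=1, s=-8, t=7   [27*(-8) + 31*(7) = 1]
q=3: r=0, s=31, t=-27   [27*(31) + 31*(-27) = 0]
GCD = 1; from the row with r=1: x=-8, y=7
Check: 27*(-8) + 31*(7) = -216 + 217 = 1

GCD = 1, x = -8, y = 7


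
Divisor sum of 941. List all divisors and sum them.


Divisors of 941: 1, 941
Sum = 1 + 941 = 942

σ(941) = 942


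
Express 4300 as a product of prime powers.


4300 / 2 = 2150
2150 / 2 = 1075
1075 / 5 = 215
215 / 5 = 43
43 / 43 = 1
4300 = 2^2 × 5^2 × 43


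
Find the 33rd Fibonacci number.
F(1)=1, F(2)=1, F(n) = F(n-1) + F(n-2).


Sequence: 1, 1, 2, 3, 5, 8, 13, 21, 34, 55, 89, 144, 233, 377, 610, 987, 1597, 2584, 4181, 6765, 10946, 17711, 28657, 46368, 75025, 121393, 196418, 317811, 514229, 832040, 1346269, 2178309, 3524578
F(33) = 3524578


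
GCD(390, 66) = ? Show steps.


390 = 5 * 66 + 60
66 = 1 * 60 + 6
60 = 10 * 6 + 0
GCD = 6


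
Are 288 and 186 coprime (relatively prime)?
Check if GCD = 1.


Euclidean algorithm:
288 = 1 * 186 + 102
186 = 1 * 102 + 84
102 = 1 * 84 + 18
84 = 4 * 18 + 12
18 = 1 * 12 + 6
12 = 2 * 6 + 0
GCD(288, 186) = 6

No, not coprime (GCD = 6)


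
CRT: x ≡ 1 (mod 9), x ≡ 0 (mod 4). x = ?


M = 9*4 = 36
M1 = M/9 = 4, M2 = M/4 = 9
M1^(-1) mod 9 = 7, M2^(-1) mod 4 = 1
x = 1*4*7 + 0*9*1 = 28
28 mod 36 = 28
Check: 28 mod 9 = 1 ✓, 28 mod 4 = 0 ✓

x ≡ 28 (mod 36)


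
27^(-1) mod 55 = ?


Use the extended Euclidean algorithm on (55, 27); each row r = 55*s + 27*t:
r=55, s=1, t=0
r=27, s=0, t=1
q=2: r=1, s=1, t=-2   [55*(1) + 27*(-2) = 1]
q=27: r=0, s=-27, t=55   [55*(-27) + 27*(55) = 0]
GCD = 1 with t = -2, so 27*(-2) ≡ 1 (mod 55)
Inverse = -2 mod 55 = 53
Check: 27 * 53 = 1431 ≡ 1 (mod 55)

27^(-1) ≡ 53 (mod 55)


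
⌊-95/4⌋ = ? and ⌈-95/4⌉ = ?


-95/4 = -23.7500
floor = -24
ceil = -23

floor = -24, ceil = -23


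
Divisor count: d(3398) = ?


3398 = 2^1 × 1699^1
d(3398) = (1+1) × (1+1) = 4

4 divisors


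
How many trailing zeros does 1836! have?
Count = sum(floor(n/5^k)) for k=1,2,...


floor(1836/5) = 367
floor(1836/25) = 73
floor(1836/125) = 14
floor(1836/625) = 2
Total = 456

456 trailing zeros


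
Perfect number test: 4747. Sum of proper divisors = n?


Proper divisors of 4747: 1, 47, 101
Sum = 1 + 47 + 101 = 149

No, 4747 is not perfect (149 ≠ 4747)


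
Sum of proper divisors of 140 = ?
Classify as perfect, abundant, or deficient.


Proper divisors: 1, 2, 4, 5, 7, 10, 14, 20, 28, 35, 70
Sum = 1 + 2 + 4 + 5 + 7 + 10 + 14 + 20 + 28 + 35 + 70 = 196
196 > 140 → abundant

s(140) = 196 (abundant)


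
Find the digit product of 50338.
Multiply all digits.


5 × 0 × 3 × 3 × 8 = 0


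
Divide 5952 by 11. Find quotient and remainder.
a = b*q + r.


5952 = 11 * 541 + 1
Check: 5951 + 1 = 5952

q = 541, r = 1


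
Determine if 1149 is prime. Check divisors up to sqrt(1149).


1149 / 3 = 383 (exact division)
1149 is NOT prime.

No, 1149 is not prime


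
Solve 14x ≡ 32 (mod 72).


GCD(14, 72) = 2 divides 32
Divide: 7x ≡ 16 (mod 36)
x ≡ 28 (mod 36)


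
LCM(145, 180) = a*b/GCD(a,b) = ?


GCD(145, 180) = 5
LCM = 145*180/5 = 26100/5 = 5220

LCM = 5220


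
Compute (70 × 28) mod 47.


70 × 28 = 1960
1960 mod 47 = 33


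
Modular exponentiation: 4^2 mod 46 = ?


4^1 mod 46 = 4
4^2 mod 46 = 16


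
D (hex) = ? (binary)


D (base 16) = 13 (decimal)
13 (decimal) = 1101 (base 2)


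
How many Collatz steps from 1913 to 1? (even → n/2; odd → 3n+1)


1913 → 5740 → 2870 → 1435 → 4306 → 2153 → 6460 → 3230 → 1615 → 4846 → 2423 → 7270 → 3635 → 10906 → 5453 → 16360 → 8180 → 4090 → 2045 → 6136 → 3068 → 1534 → 767 → 2302 → 1151 → 3454 → 1727 → 5182 → 2591 → 7774 → 3887 → 11662 → 5831 → 17494 → 8747 → 26242 → 13121 → 39364 → 19682 → 9841 → 29524 → 14762 → 7381 → 22144 → 11072 → 5536 → 2768 → 1384 → 692 → 346 → 173 → 520 → 260 → 130 → 65 → 196 → 98 → 49 → 148 → 74 → 37 → 112 → 56 → 28 → 14 → 7 → 22 → 11 → 34 → 17 → 52 → 26 → 13 → 40 → 20 → 10 → 5 → 16 → 8 → 4 → 2 → 1
Total steps = 81

81 steps


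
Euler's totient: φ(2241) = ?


2241 = 3^3 × 83
Prime factors: 3, 83
φ(2241) = 2241 × (1-1/3) × (1-1/83)
= 2241 × 2/3 × 82/83 = 1476

φ(2241) = 1476


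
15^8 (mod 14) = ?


15^1 mod 14 = 1
15^2 mod 14 = 1
15^3 mod 14 = 1
15^4 mod 14 = 1
15^5 mod 14 = 1
15^6 mod 14 = 1
15^7 mod 14 = 1
15^8 mod 14 = 1


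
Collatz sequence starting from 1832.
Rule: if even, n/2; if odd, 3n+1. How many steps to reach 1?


1832 → 916 → 458 → 229 → 688 → 344 → 172 → 86 → 43 → 130 → 65 → 196 → 98 → 49 → 148 → 74 → 37 → 112 → 56 → 28 → 14 → 7 → 22 → 11 → 34 → 17 → 52 → 26 → 13 → 40 → 20 → 10 → 5 → 16 → 8 → 4 → 2 → 1
Total steps = 37

37 steps


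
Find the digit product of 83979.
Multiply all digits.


8 × 3 × 9 × 7 × 9 = 13608


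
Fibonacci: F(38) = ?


Sequence: 1, 1, 2, 3, 5, 8, 13, 21, 34, 55, 89, 144, 233, 377, 610, 987, 1597, 2584, 4181, 6765, 10946, 17711, 28657, 46368, 75025, 121393, 196418, 317811, 514229, 832040, 1346269, 2178309, 3524578, 5702887, 9227465, 14930352, 24157817, 39088169
F(38) = 39088169


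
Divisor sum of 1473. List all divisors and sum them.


Divisors of 1473: 1, 3, 491, 1473
Sum = 1 + 3 + 491 + 1473 = 1968

σ(1473) = 1968


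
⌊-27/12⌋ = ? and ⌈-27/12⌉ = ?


-27/12 = -2.2500
floor = -3
ceil = -2

floor = -3, ceil = -2


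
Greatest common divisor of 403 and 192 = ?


403 = 2 * 192 + 19
192 = 10 * 19 + 2
19 = 9 * 2 + 1
2 = 2 * 1 + 0
GCD = 1


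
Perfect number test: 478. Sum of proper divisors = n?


Proper divisors of 478: 1, 2, 239
Sum = 1 + 2 + 239 = 242

No, 478 is not perfect (242 ≠ 478)


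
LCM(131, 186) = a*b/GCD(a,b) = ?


GCD(131, 186) = 1
LCM = 131*186/1 = 24366/1 = 24366

LCM = 24366


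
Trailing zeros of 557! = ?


floor(557/5) = 111
floor(557/25) = 22
floor(557/125) = 4
Total = 137

137 trailing zeros


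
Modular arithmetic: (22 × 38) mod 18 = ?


22 × 38 = 836
836 mod 18 = 8


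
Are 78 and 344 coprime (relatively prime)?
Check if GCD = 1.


Euclidean algorithm:
344 = 4 * 78 + 32
78 = 2 * 32 + 14
32 = 2 * 14 + 4
14 = 3 * 4 + 2
4 = 2 * 2 + 0
GCD(78, 344) = 2

No, not coprime (GCD = 2)


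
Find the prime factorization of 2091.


2091 / 3 = 697
697 / 17 = 41
41 / 41 = 1
2091 = 3 × 17 × 41


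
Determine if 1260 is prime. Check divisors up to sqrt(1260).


1260 / 2 = 630 (exact division)
1260 is NOT prime.

No, 1260 is not prime


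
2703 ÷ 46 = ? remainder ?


2703 = 46 * 58 + 35
Check: 2668 + 35 = 2703

q = 58, r = 35


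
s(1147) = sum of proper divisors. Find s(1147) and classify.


Proper divisors: 1, 31, 37
Sum = 1 + 31 + 37 = 69
69 < 1147 → deficient

s(1147) = 69 (deficient)


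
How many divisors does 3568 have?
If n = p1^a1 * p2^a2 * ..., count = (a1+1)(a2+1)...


3568 = 2^4 × 223^1
d(3568) = (4+1) × (1+1) = 10

10 divisors


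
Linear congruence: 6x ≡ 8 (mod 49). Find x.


GCD(6, 49) = 1, unique solution
a^(-1) mod 49 = 41
x = 41 * 8 mod 49 = 34

x ≡ 34 (mod 49)


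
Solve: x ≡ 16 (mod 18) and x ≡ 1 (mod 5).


M = 18*5 = 90
M1 = M/18 = 5, M2 = M/5 = 18
M1^(-1) mod 18 = 11, M2^(-1) mod 5 = 2
x = 16*5*11 + 1*18*2 = 916
916 mod 90 = 16
Check: 16 mod 18 = 16 ✓, 16 mod 5 = 1 ✓

x ≡ 16 (mod 90)


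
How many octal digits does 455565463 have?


455565463 in base 8 = 3311660227
Number of digits = 10

10 digits (base 8)


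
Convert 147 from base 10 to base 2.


147 (base 10) = 147 (decimal)
147 (decimal) = 10010011 (base 2)
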